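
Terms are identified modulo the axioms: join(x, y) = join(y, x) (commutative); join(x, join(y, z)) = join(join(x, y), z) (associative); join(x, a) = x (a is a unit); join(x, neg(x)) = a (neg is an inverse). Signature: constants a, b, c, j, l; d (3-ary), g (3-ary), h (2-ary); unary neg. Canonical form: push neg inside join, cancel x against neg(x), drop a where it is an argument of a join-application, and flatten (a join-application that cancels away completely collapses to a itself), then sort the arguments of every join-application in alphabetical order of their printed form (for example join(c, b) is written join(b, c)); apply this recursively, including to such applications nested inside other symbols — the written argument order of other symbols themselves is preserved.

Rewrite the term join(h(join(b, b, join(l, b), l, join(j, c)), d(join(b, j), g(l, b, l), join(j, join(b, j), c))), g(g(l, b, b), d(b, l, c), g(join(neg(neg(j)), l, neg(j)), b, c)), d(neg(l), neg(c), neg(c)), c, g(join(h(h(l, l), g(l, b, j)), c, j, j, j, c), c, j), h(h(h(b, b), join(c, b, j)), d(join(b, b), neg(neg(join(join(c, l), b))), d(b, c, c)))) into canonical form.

Answer: join(c, d(neg(l), neg(c), neg(c)), g(g(l, b, b), d(b, l, c), g(l, b, c)), g(join(c, c, h(h(l, l), g(l, b, j)), j, j, j), c, j), h(h(h(b, b), join(b, c, j)), d(join(b, b), join(b, c, l), d(b, c, c))), h(join(b, b, b, c, j, l, l), d(join(b, j), g(l, b, l), join(b, c, j, j))))

Derivation:
Push neg inside:  distribute neg over join and collapse double neg
Collect:  join(h(join(b, b, b, c, j, l, l), d(join(b, j), g(l, b, l), join(b, c, j, j))), g(g(l, b, b), d(b, l, c), g(l, b, c)), d(neg(l), neg(c), neg(c)), c, g(join(c, c, h(h(l, l), g(l, b, j)), j, j, j), c, j), h(h(h(b, b), join(b, c, j)), d(join(b, b), join(b, c, l), d(b, c, c))))
Sort arguments:  join(c, d(neg(l), neg(c), neg(c)), g(g(l, b, b), d(b, l, c), g(l, b, c)), g(join(c, c, h(h(l, l), g(l, b, j)), j, j, j), c, j), h(h(h(b, b), join(b, c, j)), d(join(b, b), join(b, c, l), d(b, c, c))), h(join(b, b, b, c, j, l, l), d(join(b, j), g(l, b, l), join(b, c, j, j))))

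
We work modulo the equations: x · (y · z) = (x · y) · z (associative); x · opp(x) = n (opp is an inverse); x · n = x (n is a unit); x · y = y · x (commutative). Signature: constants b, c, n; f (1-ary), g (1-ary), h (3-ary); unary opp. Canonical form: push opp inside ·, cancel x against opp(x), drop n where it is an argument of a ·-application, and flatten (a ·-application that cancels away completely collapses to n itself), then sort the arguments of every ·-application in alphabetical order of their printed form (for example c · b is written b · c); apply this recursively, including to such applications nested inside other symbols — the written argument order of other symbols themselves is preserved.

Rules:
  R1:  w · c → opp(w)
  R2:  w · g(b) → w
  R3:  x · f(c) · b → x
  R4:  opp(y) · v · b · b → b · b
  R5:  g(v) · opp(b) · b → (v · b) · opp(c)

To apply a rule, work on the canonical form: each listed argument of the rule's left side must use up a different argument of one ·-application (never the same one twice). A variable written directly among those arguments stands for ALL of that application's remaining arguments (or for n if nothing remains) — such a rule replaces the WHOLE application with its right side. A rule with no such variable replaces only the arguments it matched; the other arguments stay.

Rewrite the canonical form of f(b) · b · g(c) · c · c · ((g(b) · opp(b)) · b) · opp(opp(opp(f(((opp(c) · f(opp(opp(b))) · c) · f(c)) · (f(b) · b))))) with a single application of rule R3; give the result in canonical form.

Answer: b · c · c · f(b) · g(b) · g(c) · opp(f(f(b) · f(b)))

Derivation:
Canonical form:  b · c · c · f(b) · g(b) · g(c) · opp(f(b · f(b) · f(b) · f(c)))
Match R3:  consume b, f(c);  x := f(b) · f(b)
The extension variable absorbs all remaining arguments, so the whole application is rewritten.
Giving:  b · c · c · f(b) · g(b) · g(c) · opp(f(f(b) · f(b)))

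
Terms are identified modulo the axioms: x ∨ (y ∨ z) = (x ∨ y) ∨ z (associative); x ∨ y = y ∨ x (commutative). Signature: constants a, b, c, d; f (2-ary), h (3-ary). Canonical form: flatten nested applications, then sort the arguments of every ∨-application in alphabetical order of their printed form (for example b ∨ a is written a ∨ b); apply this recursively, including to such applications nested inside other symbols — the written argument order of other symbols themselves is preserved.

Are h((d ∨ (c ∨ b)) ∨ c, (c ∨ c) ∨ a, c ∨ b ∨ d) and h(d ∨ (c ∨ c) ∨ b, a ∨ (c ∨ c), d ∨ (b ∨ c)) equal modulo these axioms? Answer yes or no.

Left:  h((d ∨ (c ∨ b)) ∨ c, (c ∨ c) ∨ a, c ∨ b ∨ d)
  Descend into:  (d ∨ (c ∨ b)) ∨ c
  Merge nested applications:  d ∨ c ∨ b ∨ c
  Sort:  b ∨ c ∨ c ∨ d
  Rebuild:  h(b ∨ c ∨ c ∨ d, a ∨ c ∨ c, b ∨ c ∨ d)
Right:  h(d ∨ (c ∨ c) ∨ b, a ∨ (c ∨ c), d ∨ (b ∨ c))
  Focus inside:  d ∨ (c ∨ c) ∨ b
  Flatten:  d ∨ c ∨ c ∨ b
  Sort arguments:  b ∨ c ∨ c ∨ d
  Rebuild:  h(b ∨ c ∨ c ∨ d, a ∨ c ∨ c, b ∨ c ∨ d)

Answer: yes — both canonical forms are h(b ∨ c ∨ c ∨ d, a ∨ c ∨ c, b ∨ c ∨ d)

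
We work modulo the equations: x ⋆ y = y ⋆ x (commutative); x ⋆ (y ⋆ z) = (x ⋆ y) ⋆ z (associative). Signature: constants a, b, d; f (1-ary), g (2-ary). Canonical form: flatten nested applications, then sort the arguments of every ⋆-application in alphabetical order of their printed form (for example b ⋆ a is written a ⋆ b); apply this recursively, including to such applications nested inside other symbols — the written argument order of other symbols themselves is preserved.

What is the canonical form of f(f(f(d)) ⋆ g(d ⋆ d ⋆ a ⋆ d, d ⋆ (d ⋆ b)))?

Answer: f(f(f(d)) ⋆ g(a ⋆ d ⋆ d ⋆ d, b ⋆ d ⋆ d))

Derivation:
Work inside:  f(f(d)) ⋆ g(d ⋆ d ⋆ a ⋆ d, d ⋆ (d ⋆ b))
Inside:  g(d ⋆ d ⋆ a ⋆ d, d ⋆ (d ⋆ b))  →  g(a ⋆ d ⋆ d ⋆ d, b ⋆ d ⋆ d)
Sort:  f(f(d)) ⋆ g(a ⋆ d ⋆ d ⋆ d, b ⋆ d ⋆ d)
Rebuild:  f(f(f(d)) ⋆ g(a ⋆ d ⋆ d ⋆ d, b ⋆ d ⋆ d))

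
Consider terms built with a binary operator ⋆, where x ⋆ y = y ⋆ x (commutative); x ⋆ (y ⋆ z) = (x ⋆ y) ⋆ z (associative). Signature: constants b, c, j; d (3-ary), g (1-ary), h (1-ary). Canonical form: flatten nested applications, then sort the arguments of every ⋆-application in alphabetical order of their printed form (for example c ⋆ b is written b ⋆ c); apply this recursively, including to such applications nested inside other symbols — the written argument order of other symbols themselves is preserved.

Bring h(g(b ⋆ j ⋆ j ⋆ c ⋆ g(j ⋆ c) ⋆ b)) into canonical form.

Work inside:  b ⋆ j ⋆ j ⋆ c ⋆ g(j ⋆ c) ⋆ b
Simplify inside:  g(j ⋆ c)  →  g(c ⋆ j)
Sort arguments:  b ⋆ b ⋆ c ⋆ g(c ⋆ j) ⋆ j ⋆ j
Put back:  h(g(b ⋆ b ⋆ c ⋆ g(c ⋆ j) ⋆ j ⋆ j))

Answer: h(g(b ⋆ b ⋆ c ⋆ g(c ⋆ j) ⋆ j ⋆ j))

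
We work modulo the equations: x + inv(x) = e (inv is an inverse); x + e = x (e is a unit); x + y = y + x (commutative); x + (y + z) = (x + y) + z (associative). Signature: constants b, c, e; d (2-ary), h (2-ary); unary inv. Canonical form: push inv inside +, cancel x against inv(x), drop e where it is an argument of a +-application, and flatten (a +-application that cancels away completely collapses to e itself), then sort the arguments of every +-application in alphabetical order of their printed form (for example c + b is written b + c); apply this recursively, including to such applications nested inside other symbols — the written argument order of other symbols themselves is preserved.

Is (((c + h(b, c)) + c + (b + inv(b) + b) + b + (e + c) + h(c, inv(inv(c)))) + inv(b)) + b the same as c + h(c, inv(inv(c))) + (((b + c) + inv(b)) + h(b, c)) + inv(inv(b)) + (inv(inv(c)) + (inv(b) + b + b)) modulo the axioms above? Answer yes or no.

Left:  (((c + h(b, c)) + c + (b + inv(b) + b) + b + (e + c) + h(c, inv(inv(c)))) + inv(b)) + b
  Push inv inside:  distribute inv over + and collapse double inv
  Collect:  c + c + c + h(b, c) + b + b + h(c, c)
  Sort arguments:  b + b + c + c + c + h(b, c) + h(c, c)
Right:  c + h(c, inv(inv(c))) + (((b + c) + inv(b)) + h(b, c)) + inv(inv(b)) + (inv(inv(c)) + (inv(b) + b + b))
  Push inv inside:  distribute inv over + and collapse double inv
  Collect terms:  c + c + c + h(c, c) + b + b + h(b, c)
  Sort:  b + b + c + c + c + h(b, c) + h(c, c)

Answer: yes — both canonical forms are b + b + c + c + c + h(b, c) + h(c, c)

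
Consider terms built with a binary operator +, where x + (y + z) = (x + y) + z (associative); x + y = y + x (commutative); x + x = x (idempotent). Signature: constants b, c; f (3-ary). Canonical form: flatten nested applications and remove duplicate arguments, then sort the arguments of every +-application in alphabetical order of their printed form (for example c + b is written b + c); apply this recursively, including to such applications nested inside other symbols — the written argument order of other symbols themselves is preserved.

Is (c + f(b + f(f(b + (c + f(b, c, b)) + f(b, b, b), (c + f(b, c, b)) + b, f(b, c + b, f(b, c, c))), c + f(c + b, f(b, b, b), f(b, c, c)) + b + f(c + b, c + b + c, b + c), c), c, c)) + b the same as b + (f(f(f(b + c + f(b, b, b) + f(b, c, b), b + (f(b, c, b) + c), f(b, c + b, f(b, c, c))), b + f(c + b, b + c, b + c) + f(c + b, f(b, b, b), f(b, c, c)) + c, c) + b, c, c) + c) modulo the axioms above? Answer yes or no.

Answer: yes — both canonical forms are b + c + f(b + f(f(b + c + f(b, b, b) + f(b, c, b), b + c + f(b, c, b), f(b, b + c, f(b, c, c))), b + c + f(b + c, b + c, b + c) + f(b + c, f(b, b, b), f(b, c, c)), c), c, c)

Derivation:
Left:  (c + f(b + f(f(b + (c + f(b, c, b)) + f(b, b, b), (c + f(b, c, b)) + b, f(b, c + b, f(b, c, c))), c + f(c + b, f(b, b, b), f(b, c, c)) + b + f(c + b, c + b + c, b + c), c), c, c)) + b
  Flatten:  c + f(b + f(f(b + (c + f(b, c, b)) + f(b, b, b), (c + f(b, c, b)) + b, f(b, c + b, f(b, c, c))), c + f(c + b, f(b, b, b), f(b, c, c)) + b + f(c + b, c + b + c, b + c), c), c, c) + b
  Simplify inside:  f(b + f(f(b + (c + f(b, c, b)) + f(b, b, b), (c + f(b, c, b)) + b, f(b, c + b, f(b, c, c))), c + f(c + b, f(b, b, b), f(b, c, c)) + b + f(c + b, c + b + c, b + c), c), c, c)  →  f(b + f(f(b + c + f(b, b, b) + f(b, c, b), b + c + f(b, c, b), f(b, b + c, f(b, c, c))), b + c + f(b + c, b + c, b + c) + f(b + c, f(b, b, b), f(b, c, c)), c), c, c)
  Sort:  b + c + f(b + f(f(b + c + f(b, b, b) + f(b, c, b), b + c + f(b, c, b), f(b, b + c, f(b, c, c))), b + c + f(b + c, b + c, b + c) + f(b + c, f(b, b, b), f(b, c, c)), c), c, c)
Right:  b + (f(f(f(b + c + f(b, b, b) + f(b, c, b), b + (f(b, c, b) + c), f(b, c + b, f(b, c, c))), b + f(c + b, b + c, b + c) + f(c + b, f(b, b, b), f(b, c, c)) + c, c) + b, c, c) + c)
  Flatten:  b + f(f(f(b + c + f(b, b, b) + f(b, c, b), b + (f(b, c, b) + c), f(b, c + b, f(b, c, c))), b + f(c + b, b + c, b + c) + f(c + b, f(b, b, b), f(b, c, c)) + c, c) + b, c, c) + c
  Canonicalize subterm:  f(f(f(b + c + f(b, b, b) + f(b, c, b), b + (f(b, c, b) + c), f(b, c + b, f(b, c, c))), b + f(c + b, b + c, b + c) + f(c + b, f(b, b, b), f(b, c, c)) + c, c) + b, c, c)  →  f(b + f(f(b + c + f(b, b, b) + f(b, c, b), b + c + f(b, c, b), f(b, b + c, f(b, c, c))), b + c + f(b + c, b + c, b + c) + f(b + c, f(b, b, b), f(b, c, c)), c), c, c)
  Sort:  b + c + f(b + f(f(b + c + f(b, b, b) + f(b, c, b), b + c + f(b, c, b), f(b, b + c, f(b, c, c))), b + c + f(b + c, b + c, b + c) + f(b + c, f(b, b, b), f(b, c, c)), c), c, c)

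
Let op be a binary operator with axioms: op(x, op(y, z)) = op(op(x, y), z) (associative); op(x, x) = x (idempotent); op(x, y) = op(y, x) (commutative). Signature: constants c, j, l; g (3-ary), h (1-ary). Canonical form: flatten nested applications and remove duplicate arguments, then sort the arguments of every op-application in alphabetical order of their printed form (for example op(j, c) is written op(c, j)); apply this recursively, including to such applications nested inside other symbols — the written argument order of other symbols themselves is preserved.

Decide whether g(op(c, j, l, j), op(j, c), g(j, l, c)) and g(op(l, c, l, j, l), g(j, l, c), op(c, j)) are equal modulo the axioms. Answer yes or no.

Left:  g(op(c, j, l, j), op(j, c), g(j, l, c))
  Work inside:  op(c, j, l, j)
  Idempotence:  drop duplicate j
  Sort arguments:  op(c, j, l)
  Put back:  g(op(c, j, l), op(c, j), g(j, l, c))
Right:  g(op(l, c, l, j, l), g(j, l, c), op(c, j))
  Focus inside:  op(l, c, l, j, l)
  Idempotence:  drop duplicate l, l
  Sort arguments:  op(c, j, l)
  Rebuild:  g(op(c, j, l), g(j, l, c), op(c, j))

Answer: no — g(op(c, j, l), op(c, j), g(j, l, c)) vs g(op(c, j, l), g(j, l, c), op(c, j))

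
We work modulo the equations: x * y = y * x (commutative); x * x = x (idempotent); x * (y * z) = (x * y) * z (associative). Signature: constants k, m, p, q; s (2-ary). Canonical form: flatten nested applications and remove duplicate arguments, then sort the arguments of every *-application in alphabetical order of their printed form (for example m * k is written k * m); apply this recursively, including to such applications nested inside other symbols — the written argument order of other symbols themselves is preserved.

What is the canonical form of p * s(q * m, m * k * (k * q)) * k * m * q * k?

Canonicalize subterm:  s(q * m, m * k * (k * q))  →  s(m * q, k * m * q)
Deduplicate:  drop duplicate k
Sort arguments:  k * m * p * q * s(m * q, k * m * q)

Answer: k * m * p * q * s(m * q, k * m * q)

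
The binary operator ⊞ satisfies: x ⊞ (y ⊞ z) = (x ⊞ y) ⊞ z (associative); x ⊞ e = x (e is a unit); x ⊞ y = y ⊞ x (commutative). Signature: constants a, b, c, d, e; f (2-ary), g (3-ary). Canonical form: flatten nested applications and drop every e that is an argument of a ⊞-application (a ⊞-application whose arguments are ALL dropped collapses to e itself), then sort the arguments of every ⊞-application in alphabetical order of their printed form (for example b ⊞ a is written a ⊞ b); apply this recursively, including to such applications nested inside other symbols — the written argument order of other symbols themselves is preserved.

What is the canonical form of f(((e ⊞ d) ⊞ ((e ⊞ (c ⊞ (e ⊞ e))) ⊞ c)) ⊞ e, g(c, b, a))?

Answer: f(c ⊞ c ⊞ d, g(c, b, a))

Derivation:
Work inside:  ((e ⊞ d) ⊞ ((e ⊞ (c ⊞ (e ⊞ e))) ⊞ c)) ⊞ e
Un-nest:  e ⊞ d ⊞ e ⊞ c ⊞ e ⊞ e ⊞ c ⊞ e
Drop the unit:  drop e (×5)
Order the arguments:  c ⊞ c ⊞ d
Put back:  f(c ⊞ c ⊞ d, g(c, b, a))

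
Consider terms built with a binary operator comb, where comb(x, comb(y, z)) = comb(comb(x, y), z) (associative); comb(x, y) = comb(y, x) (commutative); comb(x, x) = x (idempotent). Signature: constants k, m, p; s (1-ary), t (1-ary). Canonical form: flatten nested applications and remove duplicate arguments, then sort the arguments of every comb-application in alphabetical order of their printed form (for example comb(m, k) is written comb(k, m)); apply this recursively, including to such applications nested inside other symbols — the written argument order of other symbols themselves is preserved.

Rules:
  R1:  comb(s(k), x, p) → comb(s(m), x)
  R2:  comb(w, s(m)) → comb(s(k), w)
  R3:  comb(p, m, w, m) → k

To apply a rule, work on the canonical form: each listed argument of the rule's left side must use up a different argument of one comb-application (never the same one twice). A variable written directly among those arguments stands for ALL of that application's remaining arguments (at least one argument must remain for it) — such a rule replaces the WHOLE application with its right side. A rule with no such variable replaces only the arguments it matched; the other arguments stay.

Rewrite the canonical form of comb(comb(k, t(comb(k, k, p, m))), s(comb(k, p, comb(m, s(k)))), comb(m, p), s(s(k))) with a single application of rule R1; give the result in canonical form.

Canonical form:  comb(k, m, p, s(comb(k, m, p, s(k))), s(s(k)), t(comb(k, m, p)))
Match R1:  consume p, s(k);  x := comb(k, m)
Every leftover argument binds to the variable; the entire application is replaced.
Giving:  comb(k, m, p, s(comb(k, m, s(m))), s(s(k)), t(comb(k, m, p)))

Answer: comb(k, m, p, s(comb(k, m, s(m))), s(s(k)), t(comb(k, m, p)))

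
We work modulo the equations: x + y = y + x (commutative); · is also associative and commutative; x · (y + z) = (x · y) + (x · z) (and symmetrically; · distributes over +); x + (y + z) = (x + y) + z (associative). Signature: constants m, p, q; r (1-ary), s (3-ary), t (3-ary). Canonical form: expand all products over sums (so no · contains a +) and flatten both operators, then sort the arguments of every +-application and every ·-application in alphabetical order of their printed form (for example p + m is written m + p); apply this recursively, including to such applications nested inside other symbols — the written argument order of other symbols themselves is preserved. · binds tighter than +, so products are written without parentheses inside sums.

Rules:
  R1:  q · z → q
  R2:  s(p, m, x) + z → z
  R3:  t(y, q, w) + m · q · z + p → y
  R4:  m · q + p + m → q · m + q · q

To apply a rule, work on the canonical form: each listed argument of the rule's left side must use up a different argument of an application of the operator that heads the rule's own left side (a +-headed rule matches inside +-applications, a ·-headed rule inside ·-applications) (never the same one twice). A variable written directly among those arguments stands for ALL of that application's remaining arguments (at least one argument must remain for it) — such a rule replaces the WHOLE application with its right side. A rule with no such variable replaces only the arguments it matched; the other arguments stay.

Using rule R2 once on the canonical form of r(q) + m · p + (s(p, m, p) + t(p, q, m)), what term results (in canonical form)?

Answer: m · p + r(q) + t(p, q, m)

Derivation:
Canonical form:  m · p + r(q) + s(p, m, p) + t(p, q, m)
Match R2:  consume s(p, m, p);  x := p, z := m · p + r(q) + t(p, q, m)
Every leftover argument binds to the variable; the entire application is replaced.
Result:  m · p + r(q) + t(p, q, m)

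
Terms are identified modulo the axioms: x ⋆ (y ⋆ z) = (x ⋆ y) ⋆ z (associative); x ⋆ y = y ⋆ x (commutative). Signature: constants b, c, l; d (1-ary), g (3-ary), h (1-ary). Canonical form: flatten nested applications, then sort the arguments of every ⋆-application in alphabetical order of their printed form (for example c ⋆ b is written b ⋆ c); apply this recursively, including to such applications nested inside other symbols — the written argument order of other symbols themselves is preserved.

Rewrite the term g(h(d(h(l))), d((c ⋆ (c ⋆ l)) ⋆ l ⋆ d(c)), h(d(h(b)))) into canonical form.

Answer: g(h(d(h(l))), d(c ⋆ c ⋆ d(c) ⋆ l ⋆ l), h(d(h(b))))

Derivation:
Work inside:  (c ⋆ (c ⋆ l)) ⋆ l ⋆ d(c)
Flatten:  c ⋆ c ⋆ l ⋆ l ⋆ d(c)
Sort:  c ⋆ c ⋆ d(c) ⋆ l ⋆ l
Put back:  g(h(d(h(l))), d(c ⋆ c ⋆ d(c) ⋆ l ⋆ l), h(d(h(b))))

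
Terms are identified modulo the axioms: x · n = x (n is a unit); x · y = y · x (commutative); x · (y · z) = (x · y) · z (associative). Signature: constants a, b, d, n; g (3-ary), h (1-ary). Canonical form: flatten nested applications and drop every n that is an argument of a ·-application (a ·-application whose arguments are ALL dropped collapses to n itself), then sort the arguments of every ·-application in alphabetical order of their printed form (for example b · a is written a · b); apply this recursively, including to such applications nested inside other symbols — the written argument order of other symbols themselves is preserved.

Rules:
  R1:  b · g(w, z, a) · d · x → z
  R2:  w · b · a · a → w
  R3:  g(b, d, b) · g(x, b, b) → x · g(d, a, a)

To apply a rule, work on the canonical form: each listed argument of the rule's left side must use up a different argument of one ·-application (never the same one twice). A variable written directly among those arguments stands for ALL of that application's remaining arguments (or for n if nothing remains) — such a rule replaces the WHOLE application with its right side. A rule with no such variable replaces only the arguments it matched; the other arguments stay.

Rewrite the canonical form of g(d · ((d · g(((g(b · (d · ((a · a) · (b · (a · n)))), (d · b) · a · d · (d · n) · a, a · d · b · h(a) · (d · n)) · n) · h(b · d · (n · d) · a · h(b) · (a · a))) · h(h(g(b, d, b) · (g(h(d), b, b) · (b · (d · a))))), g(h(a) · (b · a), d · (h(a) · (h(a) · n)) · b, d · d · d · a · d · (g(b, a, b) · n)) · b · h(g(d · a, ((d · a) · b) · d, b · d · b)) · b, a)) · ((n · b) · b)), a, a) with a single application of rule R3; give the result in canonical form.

Canonical form:  g(b · b · d · d · g(g(a · a · a · b · b · d, a · a · b · d · d · d, a · b · d · d · h(a)) · h(a · a · a · b · d · d · h(b)) · h(h(a · b · d · g(b, d, b) · g(h(d), b, b))), b · b · g(a · b · h(a), b · d · h(a) · h(a), a · d · d · d · d · g(b, a, b)) · h(g(a · d, a · b · d · d, b · b · d)), a), a, a)
Apply R3:  consuming g(b, d, b), g(h(d), b, b);  x := h(d)
Giving:  g(b · b · d · d · g(g(a · a · a · b · b · d, a · a · b · d · d · d, a · b · d · d · h(a)) · h(a · a · a · b · d · d · h(b)) · h(h(a · b · d · g(d, a, a) · h(d))), b · b · g(a · b · h(a), b · d · h(a) · h(a), a · d · d · d · d · g(b, a, b)) · h(g(a · d, a · b · d · d, b · b · d)), a), a, a)

Answer: g(b · b · d · d · g(g(a · a · a · b · b · d, a · a · b · d · d · d, a · b · d · d · h(a)) · h(a · a · a · b · d · d · h(b)) · h(h(a · b · d · g(d, a, a) · h(d))), b · b · g(a · b · h(a), b · d · h(a) · h(a), a · d · d · d · d · g(b, a, b)) · h(g(a · d, a · b · d · d, b · b · d)), a), a, a)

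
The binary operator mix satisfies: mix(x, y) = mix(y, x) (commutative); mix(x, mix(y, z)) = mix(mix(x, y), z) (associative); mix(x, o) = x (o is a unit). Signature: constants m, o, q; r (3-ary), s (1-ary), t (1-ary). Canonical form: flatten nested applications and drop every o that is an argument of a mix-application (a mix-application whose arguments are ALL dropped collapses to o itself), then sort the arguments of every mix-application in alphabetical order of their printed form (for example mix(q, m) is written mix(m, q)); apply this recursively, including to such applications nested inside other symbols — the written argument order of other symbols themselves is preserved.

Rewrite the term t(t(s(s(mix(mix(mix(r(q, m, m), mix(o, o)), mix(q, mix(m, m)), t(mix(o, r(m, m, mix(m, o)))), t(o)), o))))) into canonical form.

Answer: t(t(s(s(mix(m, m, q, r(q, m, m), t(o), t(r(m, m, m)))))))

Derivation:
Work inside:  mix(mix(mix(r(q, m, m), mix(o, o)), mix(q, mix(m, m)), t(mix(o, r(m, m, mix(m, o)))), t(o)), o)
Merge nested applications:  mix(r(q, m, m), o, o, q, m, m, t(mix(o, r(m, m, mix(m, o)))), t(o), o)
Simplify inside:  t(mix(o, r(m, m, mix(m, o))))  →  t(r(m, m, m))
Unit:  drop o (×3)
Order the arguments:  mix(m, m, q, r(q, m, m), t(o), t(r(m, m, m)))
Reassemble:  t(t(s(s(mix(m, m, q, r(q, m, m), t(o), t(r(m, m, m)))))))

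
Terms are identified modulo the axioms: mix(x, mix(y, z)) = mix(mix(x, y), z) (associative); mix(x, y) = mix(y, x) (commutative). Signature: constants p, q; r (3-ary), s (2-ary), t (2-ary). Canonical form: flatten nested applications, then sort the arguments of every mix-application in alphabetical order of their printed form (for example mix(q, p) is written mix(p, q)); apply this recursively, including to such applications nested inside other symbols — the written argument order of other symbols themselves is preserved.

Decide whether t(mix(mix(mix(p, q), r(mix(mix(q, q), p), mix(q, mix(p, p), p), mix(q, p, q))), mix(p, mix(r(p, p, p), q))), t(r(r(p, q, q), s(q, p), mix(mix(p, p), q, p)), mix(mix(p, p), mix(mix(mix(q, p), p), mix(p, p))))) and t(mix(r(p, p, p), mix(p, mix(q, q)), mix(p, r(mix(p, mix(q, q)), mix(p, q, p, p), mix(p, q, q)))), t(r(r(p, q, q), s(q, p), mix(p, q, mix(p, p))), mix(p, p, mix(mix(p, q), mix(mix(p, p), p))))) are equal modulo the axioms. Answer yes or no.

Answer: yes — both canonical forms are t(mix(p, p, q, q, r(mix(p, q, q), mix(p, p, p, q), mix(p, q, q)), r(p, p, p)), t(r(r(p, q, q), s(q, p), mix(p, p, p, q)), mix(p, p, p, p, p, p, q)))

Derivation:
Left:  t(mix(mix(mix(p, q), r(mix(mix(q, q), p), mix(q, mix(p, p), p), mix(q, p, q))), mix(p, mix(r(p, p, p), q))), t(r(r(p, q, q), s(q, p), mix(mix(p, p), q, p)), mix(mix(p, p), mix(mix(mix(q, p), p), mix(p, p)))))
  Descend into:  mix(mix(mix(p, q), r(mix(mix(q, q), p), mix(q, mix(p, p), p), mix(q, p, q))), mix(p, mix(r(p, p, p), q)))
  Un-nest:  mix(p, q, r(mix(mix(q, q), p), mix(q, mix(p, p), p), mix(q, p, q)), p, r(p, p, p), q)
  Inside:  r(mix(mix(q, q), p), mix(q, mix(p, p), p), mix(q, p, q))  →  r(mix(p, q, q), mix(p, p, p, q), mix(p, q, q))
  Sort arguments:  mix(p, p, q, q, r(mix(p, q, q), mix(p, p, p, q), mix(p, q, q)), r(p, p, p))
  Reassemble:  t(mix(p, p, q, q, r(mix(p, q, q), mix(p, p, p, q), mix(p, q, q)), r(p, p, p)), t(r(r(p, q, q), s(q, p), mix(p, p, p, q)), mix(p, p, p, p, p, p, q)))
Right:  t(mix(r(p, p, p), mix(p, mix(q, q)), mix(p, r(mix(p, mix(q, q)), mix(p, q, p, p), mix(p, q, q)))), t(r(r(p, q, q), s(q, p), mix(p, q, mix(p, p))), mix(p, p, mix(mix(p, q), mix(mix(p, p), p)))))
  Descend into:  mix(r(p, p, p), mix(p, mix(q, q)), mix(p, r(mix(p, mix(q, q)), mix(p, q, p, p), mix(p, q, q))))
  Un-nest:  mix(r(p, p, p), p, q, q, p, r(mix(p, mix(q, q)), mix(p, q, p, p), mix(p, q, q)))
  Inside:  r(mix(p, mix(q, q)), mix(p, q, p, p), mix(p, q, q))  →  r(mix(p, q, q), mix(p, p, p, q), mix(p, q, q))
  Sort arguments:  mix(p, p, q, q, r(mix(p, q, q), mix(p, p, p, q), mix(p, q, q)), r(p, p, p))
  Rebuild:  t(mix(p, p, q, q, r(mix(p, q, q), mix(p, p, p, q), mix(p, q, q)), r(p, p, p)), t(r(r(p, q, q), s(q, p), mix(p, p, p, q)), mix(p, p, p, p, p, p, q)))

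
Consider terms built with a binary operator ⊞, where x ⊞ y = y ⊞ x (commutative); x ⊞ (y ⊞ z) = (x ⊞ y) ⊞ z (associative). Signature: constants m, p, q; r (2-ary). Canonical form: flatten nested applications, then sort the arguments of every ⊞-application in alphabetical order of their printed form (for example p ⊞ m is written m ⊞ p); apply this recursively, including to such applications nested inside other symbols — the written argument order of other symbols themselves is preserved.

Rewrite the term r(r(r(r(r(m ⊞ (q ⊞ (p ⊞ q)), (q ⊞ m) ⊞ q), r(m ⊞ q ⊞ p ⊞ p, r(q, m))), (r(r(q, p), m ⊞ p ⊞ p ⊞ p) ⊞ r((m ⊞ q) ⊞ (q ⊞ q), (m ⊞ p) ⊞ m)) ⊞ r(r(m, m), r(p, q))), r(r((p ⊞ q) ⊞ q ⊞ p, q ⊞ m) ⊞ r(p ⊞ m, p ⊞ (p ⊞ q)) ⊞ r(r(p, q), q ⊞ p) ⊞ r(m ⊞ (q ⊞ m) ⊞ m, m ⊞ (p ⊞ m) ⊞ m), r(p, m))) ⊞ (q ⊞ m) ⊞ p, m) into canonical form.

Answer: r(m ⊞ p ⊞ q ⊞ r(r(r(r(m ⊞ p ⊞ q ⊞ q, m ⊞ q ⊞ q), r(m ⊞ p ⊞ p ⊞ q, r(q, m))), r(m ⊞ q ⊞ q ⊞ q, m ⊞ m ⊞ p) ⊞ r(r(m, m), r(p, q)) ⊞ r(r(q, p), m ⊞ p ⊞ p ⊞ p)), r(r(m ⊞ m ⊞ m ⊞ q, m ⊞ m ⊞ m ⊞ p) ⊞ r(m ⊞ p, p ⊞ p ⊞ q) ⊞ r(p ⊞ p ⊞ q ⊞ q, m ⊞ q) ⊞ r(r(p, q), p ⊞ q), r(p, m))), m)

Derivation:
Descend into:  r(r(r(r(m ⊞ (q ⊞ (p ⊞ q)), (q ⊞ m) ⊞ q), r(m ⊞ q ⊞ p ⊞ p, r(q, m))), (r(r(q, p), m ⊞ p ⊞ p ⊞ p) ⊞ r((m ⊞ q) ⊞ (q ⊞ q), (m ⊞ p) ⊞ m)) ⊞ r(r(m, m), r(p, q))), r(r((p ⊞ q) ⊞ q ⊞ p, q ⊞ m) ⊞ r(p ⊞ m, p ⊞ (p ⊞ q)) ⊞ r(r(p, q), q ⊞ p) ⊞ r(m ⊞ (q ⊞ m) ⊞ m, m ⊞ (p ⊞ m) ⊞ m), r(p, m))) ⊞ (q ⊞ m) ⊞ p
Un-nest:  r(r(r(r(m ⊞ (q ⊞ (p ⊞ q)), (q ⊞ m) ⊞ q), r(m ⊞ q ⊞ p ⊞ p, r(q, m))), (r(r(q, p), m ⊞ p ⊞ p ⊞ p) ⊞ r((m ⊞ q) ⊞ (q ⊞ q), (m ⊞ p) ⊞ m)) ⊞ r(r(m, m), r(p, q))), r(r((p ⊞ q) ⊞ q ⊞ p, q ⊞ m) ⊞ r(p ⊞ m, p ⊞ (p ⊞ q)) ⊞ r(r(p, q), q ⊞ p) ⊞ r(m ⊞ (q ⊞ m) ⊞ m, m ⊞ (p ⊞ m) ⊞ m), r(p, m))) ⊞ q ⊞ m ⊞ p
Inside:  r(r(r(r(m ⊞ (q ⊞ (p ⊞ q)), (q ⊞ m) ⊞ q), r(m ⊞ q ⊞ p ⊞ p, r(q, m))), (r(r(q, p), m ⊞ p ⊞ p ⊞ p) ⊞ r((m ⊞ q) ⊞ (q ⊞ q), (m ⊞ p) ⊞ m)) ⊞ r(r(m, m), r(p, q))), r(r((p ⊞ q) ⊞ q ⊞ p, q ⊞ m) ⊞ r(p ⊞ m, p ⊞ (p ⊞ q)) ⊞ r(r(p, q), q ⊞ p) ⊞ r(m ⊞ (q ⊞ m) ⊞ m, m ⊞ (p ⊞ m) ⊞ m), r(p, m)))  →  r(r(r(r(m ⊞ p ⊞ q ⊞ q, m ⊞ q ⊞ q), r(m ⊞ p ⊞ p ⊞ q, r(q, m))), r(m ⊞ q ⊞ q ⊞ q, m ⊞ m ⊞ p) ⊞ r(r(m, m), r(p, q)) ⊞ r(r(q, p), m ⊞ p ⊞ p ⊞ p)), r(r(m ⊞ m ⊞ m ⊞ q, m ⊞ m ⊞ m ⊞ p) ⊞ r(m ⊞ p, p ⊞ p ⊞ q) ⊞ r(p ⊞ p ⊞ q ⊞ q, m ⊞ q) ⊞ r(r(p, q), p ⊞ q), r(p, m)))
Order the arguments:  m ⊞ p ⊞ q ⊞ r(r(r(r(m ⊞ p ⊞ q ⊞ q, m ⊞ q ⊞ q), r(m ⊞ p ⊞ p ⊞ q, r(q, m))), r(m ⊞ q ⊞ q ⊞ q, m ⊞ m ⊞ p) ⊞ r(r(m, m), r(p, q)) ⊞ r(r(q, p), m ⊞ p ⊞ p ⊞ p)), r(r(m ⊞ m ⊞ m ⊞ q, m ⊞ m ⊞ m ⊞ p) ⊞ r(m ⊞ p, p ⊞ p ⊞ q) ⊞ r(p ⊞ p ⊞ q ⊞ q, m ⊞ q) ⊞ r(r(p, q), p ⊞ q), r(p, m)))
Put back:  r(m ⊞ p ⊞ q ⊞ r(r(r(r(m ⊞ p ⊞ q ⊞ q, m ⊞ q ⊞ q), r(m ⊞ p ⊞ p ⊞ q, r(q, m))), r(m ⊞ q ⊞ q ⊞ q, m ⊞ m ⊞ p) ⊞ r(r(m, m), r(p, q)) ⊞ r(r(q, p), m ⊞ p ⊞ p ⊞ p)), r(r(m ⊞ m ⊞ m ⊞ q, m ⊞ m ⊞ m ⊞ p) ⊞ r(m ⊞ p, p ⊞ p ⊞ q) ⊞ r(p ⊞ p ⊞ q ⊞ q, m ⊞ q) ⊞ r(r(p, q), p ⊞ q), r(p, m))), m)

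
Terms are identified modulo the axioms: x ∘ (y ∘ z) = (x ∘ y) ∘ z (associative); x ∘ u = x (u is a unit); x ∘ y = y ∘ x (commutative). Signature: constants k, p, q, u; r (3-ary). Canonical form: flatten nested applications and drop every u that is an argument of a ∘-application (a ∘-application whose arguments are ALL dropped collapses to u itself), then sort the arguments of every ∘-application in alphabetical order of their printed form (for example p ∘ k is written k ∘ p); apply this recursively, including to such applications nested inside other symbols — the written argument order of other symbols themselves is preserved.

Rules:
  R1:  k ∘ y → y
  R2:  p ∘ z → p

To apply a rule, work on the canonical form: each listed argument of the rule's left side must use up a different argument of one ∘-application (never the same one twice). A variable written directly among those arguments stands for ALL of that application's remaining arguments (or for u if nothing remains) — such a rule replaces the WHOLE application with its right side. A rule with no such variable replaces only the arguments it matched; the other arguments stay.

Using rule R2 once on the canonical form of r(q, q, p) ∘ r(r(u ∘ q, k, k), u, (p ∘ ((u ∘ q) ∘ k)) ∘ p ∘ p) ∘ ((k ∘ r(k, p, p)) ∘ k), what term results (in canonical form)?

Canonical form:  k ∘ k ∘ r(k, p, p) ∘ r(q, q, p) ∘ r(r(q, k, k), u, k ∘ p ∘ p ∘ p ∘ q)
R2 matches:  uses p;  z := k ∘ p ∘ p ∘ q
Every leftover argument binds to the variable; the entire application is replaced.
Giving:  k ∘ k ∘ r(k, p, p) ∘ r(q, q, p) ∘ r(r(q, k, k), u, p)

Answer: k ∘ k ∘ r(k, p, p) ∘ r(q, q, p) ∘ r(r(q, k, k), u, p)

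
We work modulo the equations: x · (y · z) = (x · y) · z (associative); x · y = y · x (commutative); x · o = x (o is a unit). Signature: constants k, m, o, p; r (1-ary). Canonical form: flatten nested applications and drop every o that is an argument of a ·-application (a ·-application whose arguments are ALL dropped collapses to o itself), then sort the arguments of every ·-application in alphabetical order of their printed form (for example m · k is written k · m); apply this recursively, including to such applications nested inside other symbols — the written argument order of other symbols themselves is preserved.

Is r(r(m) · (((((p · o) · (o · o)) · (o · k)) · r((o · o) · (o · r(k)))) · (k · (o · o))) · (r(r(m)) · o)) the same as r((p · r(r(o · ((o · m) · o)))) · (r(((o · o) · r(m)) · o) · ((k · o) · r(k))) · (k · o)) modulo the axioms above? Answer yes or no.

Left:  r(r(m) · (((((p · o) · (o · o)) · (o · k)) · r((o · o) · (o · r(k)))) · (k · (o · o))) · (r(r(m)) · o))
  Focus inside:  r(m) · (((((p · o) · (o · o)) · (o · k)) · r((o · o) · (o · r(k)))) · (k · (o · o))) · (r(r(m)) · o)
  Merge nested applications:  r(m) · p · o · o · o · o · k · r((o · o) · (o · r(k))) · k · o · o · r(r(m)) · o
  Canonicalize subterm:  r((o · o) · (o · r(k)))  →  r(r(k))
  Units out:  drop o (×7)
  Sort arguments:  k · k · p · r(m) · r(r(k)) · r(r(m))
  Rebuild:  r(k · k · p · r(m) · r(r(k)) · r(r(m)))
Right:  r((p · r(r(o · ((o · m) · o)))) · (r(((o · o) · r(m)) · o) · ((k · o) · r(k))) · (k · o))
  Focus inside:  (p · r(r(o · ((o · m) · o)))) · (r(((o · o) · r(m)) · o) · ((k · o) · r(k))) · (k · o)
  Un-nest:  p · r(r(o · ((o · m) · o))) · r(((o · o) · r(m)) · o) · k · o · r(k) · k · o
  Canonicalize subterm:  r(r(o · ((o · m) · o)))  →  r(r(m))
  Inside:  r(((o · o) · r(m)) · o)  →  r(r(m))
  Unit:  drop o (×2)
  Sort:  k · k · p · r(k) · r(r(m)) · r(r(m))
  Reassemble:  r(k · k · p · r(k) · r(r(m)) · r(r(m)))

Answer: no — r(k · k · p · r(m) · r(r(k)) · r(r(m))) vs r(k · k · p · r(k) · r(r(m)) · r(r(m)))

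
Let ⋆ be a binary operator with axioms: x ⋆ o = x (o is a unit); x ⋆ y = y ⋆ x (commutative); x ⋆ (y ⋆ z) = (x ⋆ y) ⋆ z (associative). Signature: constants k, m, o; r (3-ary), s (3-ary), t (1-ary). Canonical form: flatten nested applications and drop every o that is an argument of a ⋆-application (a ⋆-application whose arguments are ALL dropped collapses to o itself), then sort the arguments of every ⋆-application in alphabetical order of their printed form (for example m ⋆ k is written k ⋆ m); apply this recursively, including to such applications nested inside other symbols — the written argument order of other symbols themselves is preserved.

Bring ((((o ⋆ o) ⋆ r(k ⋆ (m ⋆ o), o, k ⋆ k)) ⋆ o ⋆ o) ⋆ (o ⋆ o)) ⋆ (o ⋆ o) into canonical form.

Answer: r(k ⋆ m, o, k ⋆ k)

Derivation:
Flatten:  o ⋆ o ⋆ r(k ⋆ (m ⋆ o), o, k ⋆ k) ⋆ o ⋆ o ⋆ o ⋆ o ⋆ o ⋆ o
Canonicalize subterm:  r(k ⋆ (m ⋆ o), o, k ⋆ k)  →  r(k ⋆ m, o, k ⋆ k)
Drop the unit:  drop o (×8)
Sort arguments:  r(k ⋆ m, o, k ⋆ k)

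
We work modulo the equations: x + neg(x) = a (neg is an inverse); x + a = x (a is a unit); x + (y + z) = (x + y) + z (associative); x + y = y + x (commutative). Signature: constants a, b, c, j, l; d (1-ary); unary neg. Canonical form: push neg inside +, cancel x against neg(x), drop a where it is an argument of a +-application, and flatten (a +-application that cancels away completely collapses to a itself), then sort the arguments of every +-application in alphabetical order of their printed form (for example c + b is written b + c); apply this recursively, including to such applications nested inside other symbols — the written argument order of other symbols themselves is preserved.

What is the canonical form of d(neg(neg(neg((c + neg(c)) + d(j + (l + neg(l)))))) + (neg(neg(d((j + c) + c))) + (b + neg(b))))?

Answer: d(d(c + c + j) + neg(d(j)))

Derivation:
Descend into:  neg(neg(neg((c + neg(c)) + d(j + (l + neg(l)))))) + (neg(neg(d((j + c) + c))) + (b + neg(b)))
Push neg inside:  distribute neg over + and collapse double neg
Inverses cancel:  c cancels; b cancels
Collect:  neg(d(j)) + d(c + c + j)
Sort arguments:  d(c + c + j) + neg(d(j))
Put back:  d(d(c + c + j) + neg(d(j)))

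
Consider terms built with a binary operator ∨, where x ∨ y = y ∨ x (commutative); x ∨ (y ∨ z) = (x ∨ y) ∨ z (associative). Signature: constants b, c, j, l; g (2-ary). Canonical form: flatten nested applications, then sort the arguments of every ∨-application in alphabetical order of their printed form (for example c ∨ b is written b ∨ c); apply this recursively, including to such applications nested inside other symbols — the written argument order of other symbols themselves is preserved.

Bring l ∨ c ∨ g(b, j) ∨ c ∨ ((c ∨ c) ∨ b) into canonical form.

Un-nest:  l ∨ c ∨ g(b, j) ∨ c ∨ c ∨ c ∨ b
Sort arguments:  b ∨ c ∨ c ∨ c ∨ c ∨ g(b, j) ∨ l

Answer: b ∨ c ∨ c ∨ c ∨ c ∨ g(b, j) ∨ l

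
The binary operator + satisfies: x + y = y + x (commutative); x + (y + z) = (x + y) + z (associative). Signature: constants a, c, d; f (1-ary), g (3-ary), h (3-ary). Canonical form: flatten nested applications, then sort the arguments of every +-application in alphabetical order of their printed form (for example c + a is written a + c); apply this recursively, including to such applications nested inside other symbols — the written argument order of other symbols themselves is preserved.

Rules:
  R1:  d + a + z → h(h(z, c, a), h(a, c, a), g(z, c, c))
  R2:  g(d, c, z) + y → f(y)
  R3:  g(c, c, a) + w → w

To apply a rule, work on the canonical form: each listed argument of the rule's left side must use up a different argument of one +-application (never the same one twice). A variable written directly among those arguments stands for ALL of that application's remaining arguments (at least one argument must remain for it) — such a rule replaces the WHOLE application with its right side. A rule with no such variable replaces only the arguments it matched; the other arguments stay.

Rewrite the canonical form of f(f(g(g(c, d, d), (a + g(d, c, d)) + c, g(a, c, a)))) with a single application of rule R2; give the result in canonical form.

Answer: f(f(g(g(c, d, d), f(a + c), g(a, c, a))))

Derivation:
Canonical form:  f(f(g(g(c, d, d), a + c + g(d, c, d), g(a, c, a))))
R2 matches:  uses g(d, c, d);  y := a + c, z := d
Every leftover argument binds to the variable; the entire application is replaced.
New term:  f(f(g(g(c, d, d), f(a + c), g(a, c, a))))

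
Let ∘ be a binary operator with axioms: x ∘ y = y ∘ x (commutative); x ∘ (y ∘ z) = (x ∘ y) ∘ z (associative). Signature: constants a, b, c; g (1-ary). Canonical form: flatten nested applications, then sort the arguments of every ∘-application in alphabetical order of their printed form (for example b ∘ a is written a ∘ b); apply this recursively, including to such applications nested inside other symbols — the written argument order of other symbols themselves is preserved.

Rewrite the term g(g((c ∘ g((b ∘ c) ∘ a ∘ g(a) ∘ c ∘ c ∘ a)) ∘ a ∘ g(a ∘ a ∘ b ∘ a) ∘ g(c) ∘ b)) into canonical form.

Work inside:  (c ∘ g((b ∘ c) ∘ a ∘ g(a) ∘ c ∘ c ∘ a)) ∘ a ∘ g(a ∘ a ∘ b ∘ a) ∘ g(c) ∘ b
Un-nest:  c ∘ g((b ∘ c) ∘ a ∘ g(a) ∘ c ∘ c ∘ a) ∘ a ∘ g(a ∘ a ∘ b ∘ a) ∘ g(c) ∘ b
Canonicalize subterm:  g((b ∘ c) ∘ a ∘ g(a) ∘ c ∘ c ∘ a)  →  g(a ∘ a ∘ b ∘ c ∘ c ∘ c ∘ g(a))
Inside:  g(a ∘ a ∘ b ∘ a)  →  g(a ∘ a ∘ a ∘ b)
Order the arguments:  a ∘ b ∘ c ∘ g(a ∘ a ∘ a ∘ b) ∘ g(a ∘ a ∘ b ∘ c ∘ c ∘ c ∘ g(a)) ∘ g(c)
Put back:  g(g(a ∘ b ∘ c ∘ g(a ∘ a ∘ a ∘ b) ∘ g(a ∘ a ∘ b ∘ c ∘ c ∘ c ∘ g(a)) ∘ g(c)))

Answer: g(g(a ∘ b ∘ c ∘ g(a ∘ a ∘ a ∘ b) ∘ g(a ∘ a ∘ b ∘ c ∘ c ∘ c ∘ g(a)) ∘ g(c)))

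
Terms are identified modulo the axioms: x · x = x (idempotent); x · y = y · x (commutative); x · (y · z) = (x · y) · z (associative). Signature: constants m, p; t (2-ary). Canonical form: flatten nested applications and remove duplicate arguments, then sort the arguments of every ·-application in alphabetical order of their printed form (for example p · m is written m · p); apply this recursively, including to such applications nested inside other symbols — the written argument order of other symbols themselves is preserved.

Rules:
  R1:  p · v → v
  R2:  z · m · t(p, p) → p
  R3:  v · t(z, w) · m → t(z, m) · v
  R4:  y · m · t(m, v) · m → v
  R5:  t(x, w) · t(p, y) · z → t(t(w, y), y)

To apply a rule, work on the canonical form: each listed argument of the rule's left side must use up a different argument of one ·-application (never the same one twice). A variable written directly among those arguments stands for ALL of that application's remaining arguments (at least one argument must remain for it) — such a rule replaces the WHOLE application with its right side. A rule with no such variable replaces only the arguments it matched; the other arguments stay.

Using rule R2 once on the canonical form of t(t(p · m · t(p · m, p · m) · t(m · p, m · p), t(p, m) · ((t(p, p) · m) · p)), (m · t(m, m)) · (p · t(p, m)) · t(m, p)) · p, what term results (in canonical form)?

Answer: p · t(t(m · p · t(m · p, m · p), p), m · p · t(m, m) · t(m, p) · t(p, m))

Derivation:
Canonical form:  p · t(t(m · p · t(m · p, m · p), m · p · t(p, m) · t(p, p)), m · p · t(m, m) · t(m, p) · t(p, m))
R2 matches:  uses m, t(p, p);  z := p · t(p, m)
The extension variable absorbs all remaining arguments, so the whole application is rewritten.
Result:  p · t(t(m · p · t(m · p, m · p), p), m · p · t(m, m) · t(m, p) · t(p, m))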